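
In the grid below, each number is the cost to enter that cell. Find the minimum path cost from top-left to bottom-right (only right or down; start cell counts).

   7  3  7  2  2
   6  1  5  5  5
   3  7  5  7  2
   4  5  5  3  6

One optimal route is (0,0) (0,1) (0,2) (0,3) (0,4) (1,4) (2,4) (3,4).
Its cost is 7 + 3 + 7 + 2 + 2 + 5 + 2 + 6 = 34.

34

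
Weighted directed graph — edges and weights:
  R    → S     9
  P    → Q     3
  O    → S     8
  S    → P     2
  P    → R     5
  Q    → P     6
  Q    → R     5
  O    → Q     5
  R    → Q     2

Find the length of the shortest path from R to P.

8

Candidate routes:
R-Q-P: 2 + 6 = 8
R-S-P: 9 + 2 = 11
Best route has total 8.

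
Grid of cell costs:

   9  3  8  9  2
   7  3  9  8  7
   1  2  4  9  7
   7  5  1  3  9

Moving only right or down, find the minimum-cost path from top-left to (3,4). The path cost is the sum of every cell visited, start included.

One optimal route is (0,0) → (0,1) → (1,1) → (2,1) → (2,2) → (3,2) → (3,3) → (3,4).
Its cost is 9 + 3 + 3 + 2 + 4 + 1 + 3 + 9 = 34.

34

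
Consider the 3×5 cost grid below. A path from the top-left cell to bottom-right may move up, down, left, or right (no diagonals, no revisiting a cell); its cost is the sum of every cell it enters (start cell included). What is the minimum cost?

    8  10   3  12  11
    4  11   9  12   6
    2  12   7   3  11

47

Path [0,0] [1,0] [2,0] [2,1] [2,2] [2,3] [2,4]: 8 + 4 + 2 + 12 + 7 + 3 + 11 = 47.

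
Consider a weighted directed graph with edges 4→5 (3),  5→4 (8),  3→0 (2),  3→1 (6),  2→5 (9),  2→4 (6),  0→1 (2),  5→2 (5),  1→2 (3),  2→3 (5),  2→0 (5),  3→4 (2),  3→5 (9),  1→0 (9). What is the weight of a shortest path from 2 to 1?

7

Routes from 2 to 1:
2-3-0-1: 5 + 2 + 2 = 9
2-3-1: 5 + 6 = 11
2-0-1: 5 + 2 = 7
The minimum is 7.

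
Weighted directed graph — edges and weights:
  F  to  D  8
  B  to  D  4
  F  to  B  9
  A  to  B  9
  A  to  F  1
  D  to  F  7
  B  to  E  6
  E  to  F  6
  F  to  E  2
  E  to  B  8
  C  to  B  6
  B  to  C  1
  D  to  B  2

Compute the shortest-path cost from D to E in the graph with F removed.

Routes from D to E avoiding F:
D → B → E: 2 + 6 = 8
Shortest: 8.

8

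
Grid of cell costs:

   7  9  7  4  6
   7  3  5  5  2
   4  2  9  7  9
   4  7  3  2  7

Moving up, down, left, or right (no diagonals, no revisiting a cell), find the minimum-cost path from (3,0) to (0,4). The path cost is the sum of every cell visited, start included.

Best path: r3c0→r2c0→r2c1→r1c1→r1c2→r1c3→r1c4→r0c4
Cost: 4 + 4 + 2 + 3 + 5 + 5 + 2 + 6 = 31

31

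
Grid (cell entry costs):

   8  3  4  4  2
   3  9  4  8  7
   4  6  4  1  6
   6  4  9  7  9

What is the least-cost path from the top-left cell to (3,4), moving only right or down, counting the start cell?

Cheapest: (0,0) → (0,1) → (0,2) → (1,2) → (2,2) → (2,3) → (2,4) → (3,4)
  8 + 3 + 4 + 4 + 4 + 1 + 6 + 9 = 39

39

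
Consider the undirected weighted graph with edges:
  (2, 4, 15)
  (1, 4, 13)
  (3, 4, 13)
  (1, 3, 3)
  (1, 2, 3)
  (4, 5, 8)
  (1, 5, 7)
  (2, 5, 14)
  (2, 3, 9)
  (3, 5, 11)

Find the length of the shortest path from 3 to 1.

3

Some routes from 3 to 1:
3 - 5 - 1: 11 + 7 = 18
3 - 1: 3
3 - 2 - 1: 9 + 3 = 12
The minimum is 3.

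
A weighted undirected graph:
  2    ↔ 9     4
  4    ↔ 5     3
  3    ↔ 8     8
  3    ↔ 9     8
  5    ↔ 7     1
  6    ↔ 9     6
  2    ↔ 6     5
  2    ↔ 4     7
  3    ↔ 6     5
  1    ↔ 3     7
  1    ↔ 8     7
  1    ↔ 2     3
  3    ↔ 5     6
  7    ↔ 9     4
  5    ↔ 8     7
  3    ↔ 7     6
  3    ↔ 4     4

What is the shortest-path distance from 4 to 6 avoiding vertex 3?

Comparing a few candidate routes:
4 - 2 - 6: 7 + 5 = 12
4 - 2 - 9 - 6: 7 + 4 + 6 = 17
4 - 5 - 7 - 9 - 6: 3 + 1 + 4 + 6 = 14
Shortest: 12.

12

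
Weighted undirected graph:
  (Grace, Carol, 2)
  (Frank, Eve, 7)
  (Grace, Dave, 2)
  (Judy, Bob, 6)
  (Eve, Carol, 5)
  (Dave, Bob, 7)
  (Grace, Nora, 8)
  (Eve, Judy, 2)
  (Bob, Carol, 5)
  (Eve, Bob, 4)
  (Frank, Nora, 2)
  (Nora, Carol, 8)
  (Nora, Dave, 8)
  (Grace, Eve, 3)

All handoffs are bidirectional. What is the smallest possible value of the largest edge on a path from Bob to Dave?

Comparing a few candidate routes:
Bob-Eve-Carol-Grace-Dave: max(4, 5, 2, 2) = 5
Bob-Judy-Eve-Carol-Grace-Dave: max(6, 2, 5, 2, 2) = 6
Bob-Carol-Grace-Dave: max(5, 2, 2) = 5
Bob-Judy-Eve-Grace-Dave: max(6, 2, 3, 2) = 6
Bob-Eve-Grace-Dave: max(4, 3, 2) = 4
Bob-Carol-Eve-Grace-Dave: max(5, 5, 3, 2) = 5
Best route has worst link 4.

4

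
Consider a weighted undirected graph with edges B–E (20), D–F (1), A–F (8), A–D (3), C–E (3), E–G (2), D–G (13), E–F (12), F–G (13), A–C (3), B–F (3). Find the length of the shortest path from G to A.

Checking several routes:
G → E → C → A: 2 + 3 + 3 = 8
G → D → A: 13 + 3 = 16
G → F → D → A: 13 + 1 + 3 = 17
Best route has total 8.

8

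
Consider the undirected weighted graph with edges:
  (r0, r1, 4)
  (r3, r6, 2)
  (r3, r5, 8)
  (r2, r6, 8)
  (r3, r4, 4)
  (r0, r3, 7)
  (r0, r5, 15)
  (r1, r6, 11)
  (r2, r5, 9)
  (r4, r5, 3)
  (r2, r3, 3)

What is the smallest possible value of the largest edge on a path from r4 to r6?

Checking several routes:
r4 - r3 - r6: max(4, 2) = 4
r4 - r5 - r3 - r2 - r6: max(3, 8, 3, 8) = 8
r4 - r5 - r3 - r6: max(3, 8, 2) = 8
r4 - r3 - r2 - r6: max(4, 3, 8) = 8
The minimum achievable maximum is 4.

4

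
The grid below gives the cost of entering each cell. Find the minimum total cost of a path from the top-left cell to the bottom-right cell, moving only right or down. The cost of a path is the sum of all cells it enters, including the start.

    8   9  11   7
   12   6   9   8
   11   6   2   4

35

Cheapest: [0,0] → [0,1] → [1,1] → [2,1] → [2,2] → [2,3]
  8 + 9 + 6 + 6 + 2 + 4 = 35
For comparison, the top-then-right route costs 47.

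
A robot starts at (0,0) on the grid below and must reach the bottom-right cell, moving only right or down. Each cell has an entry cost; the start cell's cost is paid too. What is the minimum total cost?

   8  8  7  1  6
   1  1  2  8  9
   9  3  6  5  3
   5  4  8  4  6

32

Take r0c0 -> r1c0 -> r1c1 -> r1c2 -> r2c2 -> r2c3 -> r2c4 -> r3c4 for a total of 8 + 1 + 1 + 2 + 6 + 5 + 3 + 6 = 32.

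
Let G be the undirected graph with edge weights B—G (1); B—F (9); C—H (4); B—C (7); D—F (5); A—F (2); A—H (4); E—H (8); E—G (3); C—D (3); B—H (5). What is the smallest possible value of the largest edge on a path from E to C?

A few of the E→C routes:
E → H → C: max(8, 4) = 8
E → G → B → H → A → F → D → C: max(3, 1, 5, 4, 2, 5, 3) = 5
E → G → B → H → C: max(3, 1, 5, 4) = 5
E → H → A → F → D → C: max(8, 4, 2, 5, 3) = 8
E → H → B → C: max(8, 5, 7) = 8
E → G → B → C: max(3, 1, 7) = 7
Best route has worst link 5.

5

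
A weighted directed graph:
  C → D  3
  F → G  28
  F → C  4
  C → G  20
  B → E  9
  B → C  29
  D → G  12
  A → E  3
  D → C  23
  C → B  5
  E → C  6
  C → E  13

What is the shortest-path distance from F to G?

Paths from F to G:
F→C→D→G: 4 + 3 + 12 = 19
F→C→G: 4 + 20 = 24
F→G: 28
Best route has total 19.

19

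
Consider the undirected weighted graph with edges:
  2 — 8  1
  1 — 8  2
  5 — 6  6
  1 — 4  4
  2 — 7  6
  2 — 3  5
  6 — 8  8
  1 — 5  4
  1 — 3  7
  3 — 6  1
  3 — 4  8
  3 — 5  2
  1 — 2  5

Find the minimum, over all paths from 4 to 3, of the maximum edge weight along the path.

Checking several routes:
4 - 1 - 2 - 3: max(4, 5, 5) = 5
4 - 1 - 5 - 6 - 3: max(4, 4, 6, 1) = 6
4 - 1 - 8 - 2 - 3: max(4, 2, 1, 5) = 5
4 - 1 - 5 - 3: max(4, 4, 2) = 4
The minimum achievable maximum is 4.

4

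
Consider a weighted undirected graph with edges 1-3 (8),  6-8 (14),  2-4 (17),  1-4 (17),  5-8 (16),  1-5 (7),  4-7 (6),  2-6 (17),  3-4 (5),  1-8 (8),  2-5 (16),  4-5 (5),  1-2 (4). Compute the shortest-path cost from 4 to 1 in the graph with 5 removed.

Paths from 4 to 1 avoiding 5:
4 - 2 - 6 - 8 - 1: 17 + 17 + 14 + 8 = 56
4 - 1: 17
4 - 3 - 1: 5 + 8 = 13
4 - 2 - 1: 17 + 4 = 21
The minimum is 13.

13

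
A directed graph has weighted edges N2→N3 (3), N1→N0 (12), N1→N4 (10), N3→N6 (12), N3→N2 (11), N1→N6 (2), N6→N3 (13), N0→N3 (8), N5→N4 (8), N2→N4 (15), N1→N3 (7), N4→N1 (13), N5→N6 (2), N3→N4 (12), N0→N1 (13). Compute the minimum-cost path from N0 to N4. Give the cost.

Comparing a few candidate routes:
N0 → N1 → N6 → N3 → N4: 13 + 2 + 13 + 12 = 40
N0 → N1 → N3 → N4: 13 + 7 + 12 = 32
N0 → N3 → N4: 8 + 12 = 20
N0 → N1 → N4: 13 + 10 = 23
N0 → N3 → N2 → N4: 8 + 11 + 15 = 34
The minimum is 20.

20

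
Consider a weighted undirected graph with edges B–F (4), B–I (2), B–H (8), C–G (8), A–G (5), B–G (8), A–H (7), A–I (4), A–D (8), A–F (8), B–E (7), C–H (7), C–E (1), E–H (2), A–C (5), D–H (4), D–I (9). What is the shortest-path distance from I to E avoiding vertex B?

Comparing a few candidate routes:
I→A→C→H→E: 4 + 5 + 7 + 2 = 18
I→A→H→E: 4 + 7 + 2 = 13
I→D→H→E: 9 + 4 + 2 = 15
I→A→C→E: 4 + 5 + 1 = 10
The minimum is 10.

10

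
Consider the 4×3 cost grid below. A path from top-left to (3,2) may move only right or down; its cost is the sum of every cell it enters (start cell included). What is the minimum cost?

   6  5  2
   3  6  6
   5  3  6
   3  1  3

21

Cheapest: [0,0] [1,0] [2,0] [2,1] [3,1] [3,2]
  6 + 3 + 5 + 3 + 1 + 3 = 21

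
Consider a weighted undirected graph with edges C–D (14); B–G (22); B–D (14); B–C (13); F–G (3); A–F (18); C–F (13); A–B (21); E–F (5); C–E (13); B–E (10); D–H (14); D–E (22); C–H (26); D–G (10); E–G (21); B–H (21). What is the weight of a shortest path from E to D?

Comparing a few candidate routes:
E → G → D: 21 + 10 = 31
E → F → C → D: 5 + 13 + 14 = 32
E → D: 22
E → F → G → D: 5 + 3 + 10 = 18
E → C → D: 13 + 14 = 27
E → B → D: 10 + 14 = 24
Shortest: 18.

18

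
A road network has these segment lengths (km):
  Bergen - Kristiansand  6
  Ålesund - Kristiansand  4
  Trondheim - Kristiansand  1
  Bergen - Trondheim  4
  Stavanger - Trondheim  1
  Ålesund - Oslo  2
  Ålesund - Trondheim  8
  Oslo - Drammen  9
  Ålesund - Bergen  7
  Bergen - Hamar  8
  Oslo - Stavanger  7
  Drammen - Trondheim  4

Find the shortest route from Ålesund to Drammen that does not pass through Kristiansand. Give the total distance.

11

A few of the Ålesund→Drammen routes:
Ålesund-Oslo-Drammen: 2 + 9 = 11
Ålesund-Trondheim-Drammen: 8 + 4 = 12
Ålesund-Oslo-Stavanger-Trondheim-Drammen: 2 + 7 + 1 + 4 = 14
Ålesund-Bergen-Trondheim-Drammen: 7 + 4 + 4 = 15
Best route has total 11 km.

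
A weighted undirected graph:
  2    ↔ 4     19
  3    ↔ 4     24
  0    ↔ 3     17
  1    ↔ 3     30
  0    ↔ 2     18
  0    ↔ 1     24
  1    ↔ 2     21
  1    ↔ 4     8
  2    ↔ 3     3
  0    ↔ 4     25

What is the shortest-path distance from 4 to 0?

25

Checking several routes:
4→0: 25
4→2→0: 19 + 18 = 37
4→1→0: 8 + 24 = 32
Best route has total 25.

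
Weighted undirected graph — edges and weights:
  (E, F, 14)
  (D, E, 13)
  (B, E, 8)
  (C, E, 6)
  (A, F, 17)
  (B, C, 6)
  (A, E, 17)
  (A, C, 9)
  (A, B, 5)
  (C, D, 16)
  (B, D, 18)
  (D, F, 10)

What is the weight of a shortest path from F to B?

22

Checking several routes:
F→E→C→B: 14 + 6 + 6 = 26
F→E→B: 14 + 8 = 22
F→D→B: 10 + 18 = 28
F→A→B: 17 + 5 = 22
Shortest: 22.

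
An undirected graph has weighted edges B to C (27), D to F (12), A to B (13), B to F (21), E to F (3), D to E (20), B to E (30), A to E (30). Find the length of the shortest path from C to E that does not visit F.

Routes from C to E avoiding F:
C → B → A → E: 27 + 13 + 30 = 70
C → B → E: 27 + 30 = 57
Shortest: 57.

57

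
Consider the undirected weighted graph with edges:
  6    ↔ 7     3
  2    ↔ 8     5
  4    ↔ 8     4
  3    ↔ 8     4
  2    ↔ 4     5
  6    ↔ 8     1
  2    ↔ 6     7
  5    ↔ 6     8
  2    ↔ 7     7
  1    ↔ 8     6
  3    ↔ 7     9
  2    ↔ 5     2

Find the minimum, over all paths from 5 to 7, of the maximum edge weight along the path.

5

Checking several routes:
5 - 2 - 6 - 7: max(2, 7, 3) = 7
5 - 2 - 8 - 6 - 7: max(2, 5, 1, 3) = 5
5 - 2 - 4 - 8 - 6 - 7: max(2, 5, 4, 1, 3) = 5
Smallest bottleneck: 5.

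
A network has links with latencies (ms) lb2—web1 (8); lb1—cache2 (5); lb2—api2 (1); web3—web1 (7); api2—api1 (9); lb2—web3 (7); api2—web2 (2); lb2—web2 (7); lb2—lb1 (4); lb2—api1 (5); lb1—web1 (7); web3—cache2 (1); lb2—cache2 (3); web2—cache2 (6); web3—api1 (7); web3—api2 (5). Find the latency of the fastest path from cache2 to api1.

8

Checking several routes:
cache2 → web3 → api1: 1 + 7 = 8
cache2 → lb2 → api2 → api1: 3 + 1 + 9 = 13
cache2 → lb2 → api1: 3 + 5 = 8
cache2 → web3 → api2 → lb2 → api1: 1 + 5 + 1 + 5 = 12
cache2 → web3 → lb2 → api1: 1 + 7 + 5 = 13
cache2 → lb1 → lb2 → api1: 5 + 4 + 5 = 14
The minimum is 8 ms.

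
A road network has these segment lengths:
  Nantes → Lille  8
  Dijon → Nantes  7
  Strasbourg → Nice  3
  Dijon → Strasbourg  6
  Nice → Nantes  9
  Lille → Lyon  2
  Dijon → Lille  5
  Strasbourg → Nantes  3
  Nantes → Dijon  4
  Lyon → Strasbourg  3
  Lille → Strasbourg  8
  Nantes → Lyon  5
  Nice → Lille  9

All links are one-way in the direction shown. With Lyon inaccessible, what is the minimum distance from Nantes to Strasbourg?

Candidate routes:
Nantes-Lille-Strasbourg: 8 + 8 = 16
Nantes-Dijon-Strasbourg: 4 + 6 = 10
Nantes-Dijon-Lille-Strasbourg: 4 + 5 + 8 = 17
Shortest: 10.

10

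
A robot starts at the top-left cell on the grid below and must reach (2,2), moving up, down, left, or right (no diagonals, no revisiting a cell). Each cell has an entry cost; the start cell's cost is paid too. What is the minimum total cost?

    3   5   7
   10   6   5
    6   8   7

26

One optimal route is [0,0] -> [0,1] -> [1,1] -> [1,2] -> [2,2].
Its cost is 3 + 5 + 6 + 5 + 7 = 26.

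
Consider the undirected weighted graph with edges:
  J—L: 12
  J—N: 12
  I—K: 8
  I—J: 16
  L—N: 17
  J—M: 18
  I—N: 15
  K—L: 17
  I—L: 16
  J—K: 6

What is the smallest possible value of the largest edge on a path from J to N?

12

Checking several routes:
J-K-I-N: max(6, 8, 15) = 15
J-L-I-N: max(12, 16, 15) = 16
J-N: max(12) = 12
Best route has worst link 12.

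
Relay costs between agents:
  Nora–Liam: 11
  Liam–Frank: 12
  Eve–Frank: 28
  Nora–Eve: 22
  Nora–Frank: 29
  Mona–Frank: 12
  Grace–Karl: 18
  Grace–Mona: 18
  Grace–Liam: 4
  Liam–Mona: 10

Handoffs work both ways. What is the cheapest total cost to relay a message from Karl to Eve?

Some routes from Karl to Eve:
Karl-Grace-Liam-Mona-Frank-Eve: 18 + 4 + 10 + 12 + 28 = 72
Karl-Grace-Mona-Frank-Eve: 18 + 18 + 12 + 28 = 76
Karl-Grace-Liam-Frank-Eve: 18 + 4 + 12 + 28 = 62
Karl-Grace-Liam-Nora-Eve: 18 + 4 + 11 + 22 = 55
Karl-Grace-Mona-Liam-Nora-Eve: 18 + 18 + 10 + 11 + 22 = 79
Best route has total 55.

55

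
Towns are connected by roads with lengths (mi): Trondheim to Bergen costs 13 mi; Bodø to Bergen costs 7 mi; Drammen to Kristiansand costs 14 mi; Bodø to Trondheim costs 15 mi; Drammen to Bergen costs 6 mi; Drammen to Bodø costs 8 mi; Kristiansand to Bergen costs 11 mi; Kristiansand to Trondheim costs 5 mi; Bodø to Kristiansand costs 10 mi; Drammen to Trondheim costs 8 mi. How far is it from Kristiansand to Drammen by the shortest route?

13

A few of the Kristiansand→Drammen routes:
Kristiansand - Trondheim - Drammen: 5 + 8 = 13
Kristiansand - Drammen: 14
Kristiansand - Bergen - Drammen: 11 + 6 = 17
Kristiansand - Bodø - Drammen: 10 + 8 = 18
Kristiansand - Bodø - Bergen - Drammen: 10 + 7 + 6 = 23
Best route has total 13 mi.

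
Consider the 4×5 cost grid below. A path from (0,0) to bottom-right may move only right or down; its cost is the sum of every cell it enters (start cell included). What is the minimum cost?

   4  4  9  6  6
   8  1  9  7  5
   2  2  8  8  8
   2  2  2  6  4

25

Take [0,0] -> [0,1] -> [1,1] -> [2,1] -> [3,1] -> [3,2] -> [3,3] -> [3,4] for a total of 4 + 4 + 1 + 2 + 2 + 2 + 6 + 4 = 25.
For comparison, the top-then-right route costs 46.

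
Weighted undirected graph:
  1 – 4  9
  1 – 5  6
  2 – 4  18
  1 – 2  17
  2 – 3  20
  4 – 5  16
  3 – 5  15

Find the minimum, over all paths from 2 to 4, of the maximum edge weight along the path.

17

Routes from 2 to 4:
2 -> 3 -> 5 -> 1 -> 4: max(20, 15, 6, 9) = 20
2 -> 1 -> 5 -> 4: max(17, 6, 16) = 17
2 -> 3 -> 5 -> 4: max(20, 15, 16) = 20
2 -> 4: max(18) = 18
2 -> 1 -> 4: max(17, 9) = 17
The minimum achievable maximum is 17.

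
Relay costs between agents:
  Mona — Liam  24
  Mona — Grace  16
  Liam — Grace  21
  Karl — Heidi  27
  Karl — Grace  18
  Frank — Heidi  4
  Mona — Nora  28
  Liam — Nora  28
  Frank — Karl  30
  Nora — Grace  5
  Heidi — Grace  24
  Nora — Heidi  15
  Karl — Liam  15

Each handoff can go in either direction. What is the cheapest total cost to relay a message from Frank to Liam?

Some routes from Frank to Liam:
Frank-Heidi-Nora-Liam: 4 + 15 + 28 = 47
Frank-Karl-Liam: 30 + 15 = 45
Frank-Heidi-Nora-Grace-Liam: 4 + 15 + 5 + 21 = 45
Frank-Heidi-Karl-Liam: 4 + 27 + 15 = 46
Shortest: 45.

45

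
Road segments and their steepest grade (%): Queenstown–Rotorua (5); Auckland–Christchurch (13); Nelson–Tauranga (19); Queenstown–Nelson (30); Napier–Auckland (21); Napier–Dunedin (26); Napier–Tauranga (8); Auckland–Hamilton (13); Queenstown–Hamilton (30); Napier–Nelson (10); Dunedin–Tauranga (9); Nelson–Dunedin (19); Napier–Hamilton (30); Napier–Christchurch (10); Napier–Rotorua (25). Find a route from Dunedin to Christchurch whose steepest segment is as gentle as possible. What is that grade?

Some routes from Dunedin to Christchurch:
Dunedin - Tauranga - Nelson - Napier - Christchurch: max(9, 19, 10, 10) = 19
Dunedin - Nelson - Napier - Christchurch: max(19, 10, 10) = 19
Dunedin - Tauranga - Napier - Christchurch: max(9, 8, 10) = 10
Dunedin - Nelson - Tauranga - Napier - Christchurch: max(19, 19, 8, 10) = 19
Smallest bottleneck: 10%.

10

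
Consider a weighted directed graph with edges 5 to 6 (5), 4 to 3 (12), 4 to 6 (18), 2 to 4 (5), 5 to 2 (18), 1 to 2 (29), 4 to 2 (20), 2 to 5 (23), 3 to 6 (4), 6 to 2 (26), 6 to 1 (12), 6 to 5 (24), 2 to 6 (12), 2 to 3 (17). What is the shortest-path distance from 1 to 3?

Routes from 1 to 3:
1 → 2 → 4 → 3: 29 + 5 + 12 = 46
1 → 2 → 3: 29 + 17 = 46
Shortest: 46.

46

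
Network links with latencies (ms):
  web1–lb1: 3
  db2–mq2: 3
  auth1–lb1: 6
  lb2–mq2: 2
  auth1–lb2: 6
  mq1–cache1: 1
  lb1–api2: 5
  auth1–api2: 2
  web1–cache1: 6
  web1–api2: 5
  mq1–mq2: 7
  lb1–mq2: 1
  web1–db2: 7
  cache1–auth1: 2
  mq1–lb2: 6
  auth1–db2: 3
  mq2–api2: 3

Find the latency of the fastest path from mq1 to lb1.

8

Some routes from mq1 to lb1:
mq1 → cache1 → auth1 → lb1: 1 + 2 + 6 = 9
mq1 → mq2 → lb1: 7 + 1 = 8
mq1 → lb2 → mq2 → lb1: 6 + 2 + 1 = 9
mq1 → cache1 → auth1 → api2 → mq2 → lb1: 1 + 2 + 2 + 3 + 1 = 9
mq1 → cache1 → web1 → lb1: 1 + 6 + 3 = 10
Shortest: 8 ms.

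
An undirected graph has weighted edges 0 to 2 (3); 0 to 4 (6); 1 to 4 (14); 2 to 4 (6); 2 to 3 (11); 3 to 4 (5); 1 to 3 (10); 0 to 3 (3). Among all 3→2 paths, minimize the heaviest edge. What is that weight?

3

Comparing a few candidate routes:
3 - 2: max(11) = 11
3 - 4 - 0 - 2: max(5, 6, 3) = 6
3 - 1 - 4 - 0 - 2: max(10, 14, 6, 3) = 14
3 - 0 - 2: max(3, 3) = 3
3 - 4 - 2: max(5, 6) = 6
3 - 0 - 4 - 2: max(3, 6, 6) = 6
Best route has worst link 3.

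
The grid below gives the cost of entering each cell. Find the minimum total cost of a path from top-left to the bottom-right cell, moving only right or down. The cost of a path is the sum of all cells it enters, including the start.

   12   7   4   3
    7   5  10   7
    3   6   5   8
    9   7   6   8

Take r0c0 → r1c0 → r2c0 → r2c1 → r2c2 → r3c2 → r3c3 for a total of 12 + 7 + 3 + 6 + 5 + 6 + 8 = 47.

47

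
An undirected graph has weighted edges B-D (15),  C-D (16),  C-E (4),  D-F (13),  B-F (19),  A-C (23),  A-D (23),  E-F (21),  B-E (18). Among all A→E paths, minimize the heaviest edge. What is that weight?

Checking several routes:
A→C→E: max(23, 4) = 23
A→C→D→B→E: max(23, 16, 15, 18) = 23
A→C→D→B→F→E: max(23, 16, 15, 19, 21) = 23
The minimum achievable maximum is 23.

23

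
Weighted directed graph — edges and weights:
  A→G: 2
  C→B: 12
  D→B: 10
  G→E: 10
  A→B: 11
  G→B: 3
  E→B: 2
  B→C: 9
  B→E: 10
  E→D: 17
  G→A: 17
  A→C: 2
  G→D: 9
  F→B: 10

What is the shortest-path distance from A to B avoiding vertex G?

11

Paths from A to B avoiding G:
A → B: 11
A → C → B: 2 + 12 = 14
The minimum is 11.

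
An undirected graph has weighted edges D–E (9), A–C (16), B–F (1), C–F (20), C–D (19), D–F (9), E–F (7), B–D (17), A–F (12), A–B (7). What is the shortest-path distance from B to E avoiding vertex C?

Routes from B to E avoiding C:
B -> D -> E: 17 + 9 = 26
B -> F -> E: 1 + 7 = 8
B -> F -> D -> E: 1 + 9 + 9 = 19
B -> D -> F -> E: 17 + 9 + 7 = 33
B -> A -> F -> D -> E: 7 + 12 + 9 + 9 = 37
B -> A -> F -> E: 7 + 12 + 7 = 26
The minimum is 8.

8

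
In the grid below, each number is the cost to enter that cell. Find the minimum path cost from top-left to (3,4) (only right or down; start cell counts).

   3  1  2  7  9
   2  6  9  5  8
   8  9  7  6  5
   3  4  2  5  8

35

Path [0,0] [1,0] [2,0] [3,0] [3,1] [3,2] [3,3] [3,4]: 3 + 2 + 8 + 3 + 4 + 2 + 5 + 8 = 35.
For comparison, the top-then-right route costs 43.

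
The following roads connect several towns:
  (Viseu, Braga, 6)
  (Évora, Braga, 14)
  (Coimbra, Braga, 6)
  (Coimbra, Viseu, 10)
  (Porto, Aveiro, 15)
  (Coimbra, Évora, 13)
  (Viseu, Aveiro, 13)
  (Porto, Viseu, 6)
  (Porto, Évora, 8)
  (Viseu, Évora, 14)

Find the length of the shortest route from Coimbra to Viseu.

10

Comparing a few candidate routes:
Coimbra→Braga→Viseu: 6 + 6 = 12
Coimbra→Évora→Porto→Viseu: 13 + 8 + 6 = 27
Coimbra→Évora→Braga→Viseu: 13 + 14 + 6 = 33
Coimbra→Viseu: 10
Coimbra→Braga→Évora→Porto→Viseu: 6 + 14 + 8 + 6 = 34
Coimbra→Évora→Viseu: 13 + 14 = 27
Best route has total 10.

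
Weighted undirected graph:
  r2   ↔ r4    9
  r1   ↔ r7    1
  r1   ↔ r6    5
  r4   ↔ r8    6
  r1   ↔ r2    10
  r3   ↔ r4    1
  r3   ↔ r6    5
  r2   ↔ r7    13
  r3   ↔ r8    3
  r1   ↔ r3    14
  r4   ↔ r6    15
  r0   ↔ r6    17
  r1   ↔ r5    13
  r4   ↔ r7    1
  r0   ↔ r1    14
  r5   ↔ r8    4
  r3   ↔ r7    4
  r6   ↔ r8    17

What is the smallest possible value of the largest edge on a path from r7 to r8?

3

Checking several routes:
r7 -> r1 -> r6 -> r3 -> r8: max(1, 5, 5, 3) = 5
r7 -> r1 -> r6 -> r3 -> r4 -> r8: max(1, 5, 5, 1, 6) = 6
r7 -> r4 -> r8: max(1, 6) = 6
r7 -> r4 -> r3 -> r8: max(1, 1, 3) = 3
r7 -> r3 -> r4 -> r8: max(4, 1, 6) = 6
r7 -> r3 -> r8: max(4, 3) = 4
The minimum achievable maximum is 3.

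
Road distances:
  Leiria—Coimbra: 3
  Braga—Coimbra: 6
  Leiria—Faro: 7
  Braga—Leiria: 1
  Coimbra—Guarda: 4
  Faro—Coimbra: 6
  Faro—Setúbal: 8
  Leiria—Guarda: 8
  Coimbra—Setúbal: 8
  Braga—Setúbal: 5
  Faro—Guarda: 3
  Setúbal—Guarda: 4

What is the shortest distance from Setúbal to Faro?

Some routes from Setúbal to Faro:
Setúbal→Faro: 8
Setúbal→Guarda→Faro: 4 + 3 = 7
Setúbal→Braga→Leiria→Faro: 5 + 1 + 7 = 13
Setúbal→Coimbra→Faro: 8 + 6 = 14
Setúbal→Guarda→Coimbra→Faro: 4 + 4 + 6 = 14
Best route has total 7.

7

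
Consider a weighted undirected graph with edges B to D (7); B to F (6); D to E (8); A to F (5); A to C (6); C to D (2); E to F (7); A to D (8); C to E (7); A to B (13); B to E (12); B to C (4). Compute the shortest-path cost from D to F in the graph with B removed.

Comparing a few candidate routes:
D→C→A→F: 2 + 6 + 5 = 13
D→E→F: 8 + 7 = 15
D→C→E→F: 2 + 7 + 7 = 16
D→A→F: 8 + 5 = 13
Best route has total 13.

13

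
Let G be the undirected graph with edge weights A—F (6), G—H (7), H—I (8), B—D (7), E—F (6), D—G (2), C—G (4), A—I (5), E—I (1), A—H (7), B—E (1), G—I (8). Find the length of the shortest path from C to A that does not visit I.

18

Candidate routes:
C-G-D-B-E-F-A: 4 + 2 + 7 + 1 + 6 + 6 = 26
C-G-H-A: 4 + 7 + 7 = 18
The minimum is 18.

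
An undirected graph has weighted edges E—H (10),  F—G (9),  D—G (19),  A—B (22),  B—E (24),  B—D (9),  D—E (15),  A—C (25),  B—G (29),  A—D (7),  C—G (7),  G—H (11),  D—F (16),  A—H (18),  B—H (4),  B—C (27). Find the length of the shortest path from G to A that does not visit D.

29

Some routes from G to A avoiding D:
G - B - A: 29 + 22 = 51
G - C - B - A: 7 + 27 + 22 = 56
G - C - A: 7 + 25 = 32
G - B - H - A: 29 + 4 + 18 = 51
G - H - B - A: 11 + 4 + 22 = 37
G - H - A: 11 + 18 = 29
The minimum is 29.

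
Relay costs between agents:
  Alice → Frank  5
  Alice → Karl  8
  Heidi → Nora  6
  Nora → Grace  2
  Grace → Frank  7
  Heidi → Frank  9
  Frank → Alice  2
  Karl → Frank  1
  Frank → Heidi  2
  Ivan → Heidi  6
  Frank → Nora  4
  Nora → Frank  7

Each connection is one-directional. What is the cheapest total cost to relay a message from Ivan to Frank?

15

Routes from Ivan to Frank:
Ivan-Heidi-Nora-Grace-Frank: 6 + 6 + 2 + 7 = 21
Ivan-Heidi-Frank: 6 + 9 = 15
Ivan-Heidi-Nora-Frank: 6 + 6 + 7 = 19
The minimum is 15.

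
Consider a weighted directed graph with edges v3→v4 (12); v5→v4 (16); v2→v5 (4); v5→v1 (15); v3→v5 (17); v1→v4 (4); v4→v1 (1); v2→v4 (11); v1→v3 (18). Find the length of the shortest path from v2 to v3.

30

Routes from v2 to v3:
v2→v5→v4→v1→v3: 4 + 16 + 1 + 18 = 39
v2→v4→v1→v3: 11 + 1 + 18 = 30
v2→v5→v1→v3: 4 + 15 + 18 = 37
Best route has total 30.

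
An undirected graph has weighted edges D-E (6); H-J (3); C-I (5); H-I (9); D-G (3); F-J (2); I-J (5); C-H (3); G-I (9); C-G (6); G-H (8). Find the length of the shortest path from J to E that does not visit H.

Candidate routes:
J-I-C-G-D-E: 5 + 5 + 6 + 3 + 6 = 25
J-I-G-D-E: 5 + 9 + 3 + 6 = 23
Best route has total 23.

23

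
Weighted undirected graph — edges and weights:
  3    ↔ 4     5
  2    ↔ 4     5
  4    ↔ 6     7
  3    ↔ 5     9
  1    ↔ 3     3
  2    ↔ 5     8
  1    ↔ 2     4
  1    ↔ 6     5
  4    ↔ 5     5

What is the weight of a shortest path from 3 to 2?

A few of the 3→2 routes:
3 - 5 - 4 - 2: 9 + 5 + 5 = 19
3 - 5 - 2: 9 + 8 = 17
3 - 4 - 5 - 2: 5 + 5 + 8 = 18
3 - 4 - 2: 5 + 5 = 10
3 - 1 - 6 - 4 - 2: 3 + 5 + 7 + 5 = 20
3 - 1 - 2: 3 + 4 = 7
Shortest: 7.

7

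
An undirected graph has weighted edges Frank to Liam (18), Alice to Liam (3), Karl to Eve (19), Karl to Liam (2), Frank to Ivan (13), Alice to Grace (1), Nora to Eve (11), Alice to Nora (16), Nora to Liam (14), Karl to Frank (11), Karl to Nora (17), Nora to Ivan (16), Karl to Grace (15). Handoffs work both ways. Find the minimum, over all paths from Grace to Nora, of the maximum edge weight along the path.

14

Checking several routes:
Grace -> Karl -> Liam -> Alice -> Nora: max(15, 2, 3, 16) = 16
Grace -> Karl -> Frank -> Ivan -> Nora: max(15, 11, 13, 16) = 16
Grace -> Alice -> Liam -> Nora: max(1, 3, 14) = 14
Grace -> Karl -> Liam -> Nora: max(15, 2, 14) = 15
Smallest bottleneck: 14.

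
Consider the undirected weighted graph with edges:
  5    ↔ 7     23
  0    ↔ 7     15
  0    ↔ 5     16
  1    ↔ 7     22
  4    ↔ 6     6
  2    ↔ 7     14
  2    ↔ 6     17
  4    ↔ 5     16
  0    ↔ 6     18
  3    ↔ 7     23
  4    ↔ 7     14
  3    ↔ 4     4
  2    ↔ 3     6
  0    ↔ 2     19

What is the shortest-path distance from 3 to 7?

18

A few of the 3→7 routes:
3 -> 2 -> 7: 6 + 14 = 20
3 -> 2 -> 6 -> 4 -> 7: 6 + 17 + 6 + 14 = 43
3 -> 2 -> 0 -> 7: 6 + 19 + 15 = 40
3 -> 7: 23
3 -> 4 -> 6 -> 2 -> 7: 4 + 6 + 17 + 14 = 41
3 -> 4 -> 7: 4 + 14 = 18
Shortest: 18.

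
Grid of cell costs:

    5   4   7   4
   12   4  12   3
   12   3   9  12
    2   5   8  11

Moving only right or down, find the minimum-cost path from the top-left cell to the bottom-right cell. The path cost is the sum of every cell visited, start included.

40

Cheapest: (0,0)→(0,1)→(1,1)→(2,1)→(3,1)→(3,2)→(3,3)
  5 + 4 + 4 + 3 + 5 + 8 + 11 = 40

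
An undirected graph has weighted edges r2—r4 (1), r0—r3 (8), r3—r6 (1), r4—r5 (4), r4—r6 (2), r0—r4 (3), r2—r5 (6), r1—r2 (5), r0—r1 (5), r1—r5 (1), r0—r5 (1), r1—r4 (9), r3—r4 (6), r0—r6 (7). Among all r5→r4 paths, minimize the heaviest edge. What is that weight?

3

Checking several routes:
r5→r0→r4: max(1, 3) = 3
r5→r4: max(4) = 4
r5→r0→r1→r2→r4: max(1, 5, 5, 1) = 5
Smallest bottleneck: 3.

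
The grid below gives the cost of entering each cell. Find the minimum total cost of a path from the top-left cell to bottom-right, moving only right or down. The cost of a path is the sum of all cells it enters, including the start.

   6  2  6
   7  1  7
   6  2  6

17

One optimal route is r0c0→r0c1→r1c1→r2c1→r2c2.
Its cost is 6 + 2 + 1 + 2 + 6 = 17.
(Top row then right column would cost 27.)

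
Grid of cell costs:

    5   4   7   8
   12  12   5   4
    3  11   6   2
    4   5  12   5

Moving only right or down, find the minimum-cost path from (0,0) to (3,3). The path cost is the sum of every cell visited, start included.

Take (0,0) → (0,1) → (0,2) → (1,2) → (1,3) → (2,3) → (3,3) for a total of 5 + 4 + 7 + 5 + 4 + 2 + 5 = 32.
(Top row then right column would cost 35.)

32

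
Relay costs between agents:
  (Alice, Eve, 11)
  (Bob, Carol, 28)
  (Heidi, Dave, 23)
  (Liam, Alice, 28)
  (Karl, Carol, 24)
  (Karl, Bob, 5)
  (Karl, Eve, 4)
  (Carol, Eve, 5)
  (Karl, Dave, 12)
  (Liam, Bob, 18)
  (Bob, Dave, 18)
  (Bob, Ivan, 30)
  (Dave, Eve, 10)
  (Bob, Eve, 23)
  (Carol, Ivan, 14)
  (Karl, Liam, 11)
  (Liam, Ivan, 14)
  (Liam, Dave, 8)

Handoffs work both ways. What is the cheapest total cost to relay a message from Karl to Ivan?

23

Checking several routes:
Karl -> Dave -> Liam -> Ivan: 12 + 8 + 14 = 34
Karl -> Bob -> Ivan: 5 + 30 = 35
Karl -> Eve -> Carol -> Ivan: 4 + 5 + 14 = 23
Karl -> Liam -> Ivan: 11 + 14 = 25
Best route has total 23.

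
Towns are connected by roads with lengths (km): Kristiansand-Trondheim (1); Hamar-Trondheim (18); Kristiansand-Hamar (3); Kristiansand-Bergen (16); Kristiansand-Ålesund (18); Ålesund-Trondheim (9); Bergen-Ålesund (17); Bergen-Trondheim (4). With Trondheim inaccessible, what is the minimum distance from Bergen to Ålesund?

17

Routes from Bergen to Ålesund avoiding Trondheim:
Bergen -> Kristiansand -> Ålesund: 16 + 18 = 34
Bergen -> Ålesund: 17
Shortest: 17 km.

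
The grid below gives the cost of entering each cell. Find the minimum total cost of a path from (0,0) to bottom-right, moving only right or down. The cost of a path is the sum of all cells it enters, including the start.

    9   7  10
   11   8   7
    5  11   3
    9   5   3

37

Path (0,0) (0,1) (1,1) (1,2) (2,2) (3,2): 9 + 7 + 8 + 7 + 3 + 3 = 37.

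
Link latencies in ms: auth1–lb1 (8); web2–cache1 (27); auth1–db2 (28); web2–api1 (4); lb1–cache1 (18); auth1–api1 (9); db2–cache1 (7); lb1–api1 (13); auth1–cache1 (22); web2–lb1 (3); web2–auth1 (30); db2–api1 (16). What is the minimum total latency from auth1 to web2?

Comparing a few candidate routes:
auth1-api1-web2: 9 + 4 = 13
auth1-api1-lb1-web2: 9 + 13 + 3 = 25
auth1-lb1-api1-web2: 8 + 13 + 4 = 25
auth1-web2: 30
auth1-lb1-web2: 8 + 3 = 11
Best route has total 11 ms.

11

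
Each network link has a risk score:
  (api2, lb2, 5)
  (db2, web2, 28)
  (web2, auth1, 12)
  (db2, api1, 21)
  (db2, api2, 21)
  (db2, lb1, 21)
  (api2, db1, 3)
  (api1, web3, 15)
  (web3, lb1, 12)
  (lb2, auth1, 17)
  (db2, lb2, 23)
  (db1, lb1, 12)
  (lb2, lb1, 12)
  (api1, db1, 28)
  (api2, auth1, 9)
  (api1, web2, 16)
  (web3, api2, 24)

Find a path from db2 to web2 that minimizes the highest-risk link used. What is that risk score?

21

Comparing a few candidate routes:
db2-api1-web2: max(21, 16) = 21
db2-api1-web3-lb1-db1-api2-lb2-auth1-web2: max(21, 15, 12, 12, 3, 5, 17, 12) = 21
db2-api1-web3-lb1-lb2-api2-auth1-web2: max(21, 15, 12, 12, 5, 9, 12) = 21
db2-api1-web3-lb1-lb2-auth1-web2: max(21, 15, 12, 12, 17, 12) = 21
db2-api1-web3-lb1-db1-api2-auth1-web2: max(21, 15, 12, 12, 3, 9, 12) = 21
Smallest bottleneck: 21.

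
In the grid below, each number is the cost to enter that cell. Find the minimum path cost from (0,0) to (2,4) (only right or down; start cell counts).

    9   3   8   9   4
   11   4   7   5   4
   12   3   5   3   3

30

Cheapest: r0c0→r0c1→r1c1→r2c1→r2c2→r2c3→r2c4
  9 + 3 + 4 + 3 + 5 + 3 + 3 = 30
(Top row then right column would cost 40.)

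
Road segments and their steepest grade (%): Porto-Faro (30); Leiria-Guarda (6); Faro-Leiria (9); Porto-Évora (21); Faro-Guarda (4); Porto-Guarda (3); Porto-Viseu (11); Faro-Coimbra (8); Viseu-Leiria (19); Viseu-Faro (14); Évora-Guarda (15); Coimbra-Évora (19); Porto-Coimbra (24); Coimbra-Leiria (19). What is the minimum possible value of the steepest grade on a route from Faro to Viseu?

Some routes from Faro to Viseu:
Faro - Guarda - Évora - Coimbra - Leiria - Viseu: max(4, 15, 19, 19, 19) = 19
Faro - Guarda - Porto - Viseu: max(4, 3, 11) = 11
Faro - Viseu: max(14) = 14
Faro - Leiria - Guarda - Porto - Viseu: max(9, 6, 3, 11) = 11
The minimum achievable maximum is 11%.

11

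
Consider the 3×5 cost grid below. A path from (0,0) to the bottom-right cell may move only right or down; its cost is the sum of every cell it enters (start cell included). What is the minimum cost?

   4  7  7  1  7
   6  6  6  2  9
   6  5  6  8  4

33

Path [0,0] [0,1] [0,2] [0,3] [1,3] [2,3] [2,4]: 4 + 7 + 7 + 1 + 2 + 8 + 4 = 33.
For comparison, the top-then-right route costs 39.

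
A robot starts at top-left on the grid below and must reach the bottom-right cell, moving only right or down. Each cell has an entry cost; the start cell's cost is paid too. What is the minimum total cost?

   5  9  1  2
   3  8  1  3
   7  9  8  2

Cheapest: (0,0) (0,1) (0,2) (1,2) (1,3) (2,3)
  5 + 9 + 1 + 1 + 3 + 2 = 21
(Top row then right column would cost 22.)

21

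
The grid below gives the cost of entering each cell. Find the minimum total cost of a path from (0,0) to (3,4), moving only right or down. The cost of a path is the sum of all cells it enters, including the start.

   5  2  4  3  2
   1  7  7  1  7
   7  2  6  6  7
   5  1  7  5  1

Best path: [0,0] → [0,1] → [0,2] → [0,3] → [1,3] → [2,3] → [3,3] → [3,4]
Cost: 5 + 2 + 4 + 3 + 1 + 6 + 5 + 1 = 27
(Top row then right column would cost 31.)

27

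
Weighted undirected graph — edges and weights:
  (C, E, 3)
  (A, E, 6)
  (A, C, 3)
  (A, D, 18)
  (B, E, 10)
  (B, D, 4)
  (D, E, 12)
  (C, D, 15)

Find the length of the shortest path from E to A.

Checking several routes:
E→D→C→A: 12 + 15 + 3 = 30
E→B→D→A: 10 + 4 + 18 = 32
E→A: 6
E→C→A: 3 + 3 = 6
E→D→A: 12 + 18 = 30
E→B→D→C→A: 10 + 4 + 15 + 3 = 32
Best route has total 6.

6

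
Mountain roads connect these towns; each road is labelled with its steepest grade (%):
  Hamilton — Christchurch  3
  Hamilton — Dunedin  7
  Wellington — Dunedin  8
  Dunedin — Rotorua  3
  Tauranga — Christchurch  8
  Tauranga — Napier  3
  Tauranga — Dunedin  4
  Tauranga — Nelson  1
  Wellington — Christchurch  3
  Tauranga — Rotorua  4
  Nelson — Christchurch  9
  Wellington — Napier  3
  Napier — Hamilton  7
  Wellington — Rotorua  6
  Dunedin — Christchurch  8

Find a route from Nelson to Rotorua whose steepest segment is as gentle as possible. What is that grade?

4

Comparing a few candidate routes:
Nelson - Tauranga - Napier - Hamilton - Dunedin - Rotorua: max(1, 3, 7, 7, 3) = 7
Nelson - Tauranga - Napier - Wellington - Rotorua: max(1, 3, 3, 6) = 6
Nelson - Tauranga - Rotorua: max(1, 4) = 4
Nelson - Tauranga - Dunedin - Rotorua: max(1, 4, 3) = 4
The minimum achievable maximum is 4%.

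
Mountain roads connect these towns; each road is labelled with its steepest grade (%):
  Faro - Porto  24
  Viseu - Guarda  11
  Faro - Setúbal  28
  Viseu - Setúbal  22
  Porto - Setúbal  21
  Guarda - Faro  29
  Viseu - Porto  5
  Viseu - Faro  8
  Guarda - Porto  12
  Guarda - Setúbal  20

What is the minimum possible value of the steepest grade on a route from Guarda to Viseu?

11

Comparing a few candidate routes:
Guarda -> Porto -> Setúbal -> Viseu: max(12, 21, 22) = 22
Guarda -> Viseu: max(11) = 11
Guarda -> Setúbal -> Porto -> Viseu: max(20, 21, 5) = 21
Guarda -> Porto -> Viseu: max(12, 5) = 12
Guarda -> Setúbal -> Viseu: max(20, 22) = 22
Smallest bottleneck: 11%.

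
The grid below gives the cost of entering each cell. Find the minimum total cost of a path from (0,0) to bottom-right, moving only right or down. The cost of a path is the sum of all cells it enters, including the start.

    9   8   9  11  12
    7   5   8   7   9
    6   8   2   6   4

41

Take r0c0 → r1c0 → r1c1 → r1c2 → r2c2 → r2c3 → r2c4 for a total of 9 + 7 + 5 + 8 + 2 + 6 + 4 = 41.
For comparison, the top-then-right route costs 62.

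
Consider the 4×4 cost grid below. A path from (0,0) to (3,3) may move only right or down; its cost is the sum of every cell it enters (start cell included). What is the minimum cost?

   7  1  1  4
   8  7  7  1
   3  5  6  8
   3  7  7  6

Take (0,0) (0,1) (0,2) (0,3) (1,3) (2,3) (3,3) for a total of 7 + 1 + 1 + 4 + 1 + 8 + 6 = 28.

28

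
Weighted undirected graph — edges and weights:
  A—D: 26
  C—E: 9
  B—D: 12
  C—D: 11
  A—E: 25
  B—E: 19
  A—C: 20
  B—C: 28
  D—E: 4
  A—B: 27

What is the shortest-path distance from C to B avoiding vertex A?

Comparing a few candidate routes:
C → B: 28
C → E → D → B: 9 + 4 + 12 = 25
C → D → B: 11 + 12 = 23
Shortest: 23.

23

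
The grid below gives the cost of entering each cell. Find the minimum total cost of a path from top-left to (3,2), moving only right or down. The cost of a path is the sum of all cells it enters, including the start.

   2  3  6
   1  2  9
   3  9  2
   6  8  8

Path (0,0) -> (1,0) -> (1,1) -> (1,2) -> (2,2) -> (3,2): 2 + 1 + 2 + 9 + 2 + 8 = 24.
(Top row then right column would cost 30.)

24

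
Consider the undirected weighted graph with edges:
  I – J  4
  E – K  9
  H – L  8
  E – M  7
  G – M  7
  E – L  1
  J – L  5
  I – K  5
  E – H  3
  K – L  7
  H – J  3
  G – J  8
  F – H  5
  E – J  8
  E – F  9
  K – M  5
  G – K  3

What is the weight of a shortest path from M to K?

Some routes from M to K:
M → K: 5
M → E → K: 7 + 9 = 16
M → G → K: 7 + 3 = 10
M → E → L → K: 7 + 1 + 7 = 15
Shortest: 5.

5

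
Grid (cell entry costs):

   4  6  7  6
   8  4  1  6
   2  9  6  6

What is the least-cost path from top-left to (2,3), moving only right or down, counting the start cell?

Take (0,0) -> (0,1) -> (1,1) -> (1,2) -> (1,3) -> (2,3) for a total of 4 + 6 + 4 + 1 + 6 + 6 = 27.

27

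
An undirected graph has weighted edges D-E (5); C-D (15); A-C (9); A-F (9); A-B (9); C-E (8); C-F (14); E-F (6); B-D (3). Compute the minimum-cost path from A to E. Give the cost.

15

A few of the A→E routes:
A - C - D - E: 9 + 15 + 5 = 29
A - B - D - E: 9 + 3 + 5 = 17
A - F - C - E: 9 + 14 + 8 = 31
A - C - E: 9 + 8 = 17
A - F - E: 9 + 6 = 15
A - C - F - E: 9 + 14 + 6 = 29
The minimum is 15.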